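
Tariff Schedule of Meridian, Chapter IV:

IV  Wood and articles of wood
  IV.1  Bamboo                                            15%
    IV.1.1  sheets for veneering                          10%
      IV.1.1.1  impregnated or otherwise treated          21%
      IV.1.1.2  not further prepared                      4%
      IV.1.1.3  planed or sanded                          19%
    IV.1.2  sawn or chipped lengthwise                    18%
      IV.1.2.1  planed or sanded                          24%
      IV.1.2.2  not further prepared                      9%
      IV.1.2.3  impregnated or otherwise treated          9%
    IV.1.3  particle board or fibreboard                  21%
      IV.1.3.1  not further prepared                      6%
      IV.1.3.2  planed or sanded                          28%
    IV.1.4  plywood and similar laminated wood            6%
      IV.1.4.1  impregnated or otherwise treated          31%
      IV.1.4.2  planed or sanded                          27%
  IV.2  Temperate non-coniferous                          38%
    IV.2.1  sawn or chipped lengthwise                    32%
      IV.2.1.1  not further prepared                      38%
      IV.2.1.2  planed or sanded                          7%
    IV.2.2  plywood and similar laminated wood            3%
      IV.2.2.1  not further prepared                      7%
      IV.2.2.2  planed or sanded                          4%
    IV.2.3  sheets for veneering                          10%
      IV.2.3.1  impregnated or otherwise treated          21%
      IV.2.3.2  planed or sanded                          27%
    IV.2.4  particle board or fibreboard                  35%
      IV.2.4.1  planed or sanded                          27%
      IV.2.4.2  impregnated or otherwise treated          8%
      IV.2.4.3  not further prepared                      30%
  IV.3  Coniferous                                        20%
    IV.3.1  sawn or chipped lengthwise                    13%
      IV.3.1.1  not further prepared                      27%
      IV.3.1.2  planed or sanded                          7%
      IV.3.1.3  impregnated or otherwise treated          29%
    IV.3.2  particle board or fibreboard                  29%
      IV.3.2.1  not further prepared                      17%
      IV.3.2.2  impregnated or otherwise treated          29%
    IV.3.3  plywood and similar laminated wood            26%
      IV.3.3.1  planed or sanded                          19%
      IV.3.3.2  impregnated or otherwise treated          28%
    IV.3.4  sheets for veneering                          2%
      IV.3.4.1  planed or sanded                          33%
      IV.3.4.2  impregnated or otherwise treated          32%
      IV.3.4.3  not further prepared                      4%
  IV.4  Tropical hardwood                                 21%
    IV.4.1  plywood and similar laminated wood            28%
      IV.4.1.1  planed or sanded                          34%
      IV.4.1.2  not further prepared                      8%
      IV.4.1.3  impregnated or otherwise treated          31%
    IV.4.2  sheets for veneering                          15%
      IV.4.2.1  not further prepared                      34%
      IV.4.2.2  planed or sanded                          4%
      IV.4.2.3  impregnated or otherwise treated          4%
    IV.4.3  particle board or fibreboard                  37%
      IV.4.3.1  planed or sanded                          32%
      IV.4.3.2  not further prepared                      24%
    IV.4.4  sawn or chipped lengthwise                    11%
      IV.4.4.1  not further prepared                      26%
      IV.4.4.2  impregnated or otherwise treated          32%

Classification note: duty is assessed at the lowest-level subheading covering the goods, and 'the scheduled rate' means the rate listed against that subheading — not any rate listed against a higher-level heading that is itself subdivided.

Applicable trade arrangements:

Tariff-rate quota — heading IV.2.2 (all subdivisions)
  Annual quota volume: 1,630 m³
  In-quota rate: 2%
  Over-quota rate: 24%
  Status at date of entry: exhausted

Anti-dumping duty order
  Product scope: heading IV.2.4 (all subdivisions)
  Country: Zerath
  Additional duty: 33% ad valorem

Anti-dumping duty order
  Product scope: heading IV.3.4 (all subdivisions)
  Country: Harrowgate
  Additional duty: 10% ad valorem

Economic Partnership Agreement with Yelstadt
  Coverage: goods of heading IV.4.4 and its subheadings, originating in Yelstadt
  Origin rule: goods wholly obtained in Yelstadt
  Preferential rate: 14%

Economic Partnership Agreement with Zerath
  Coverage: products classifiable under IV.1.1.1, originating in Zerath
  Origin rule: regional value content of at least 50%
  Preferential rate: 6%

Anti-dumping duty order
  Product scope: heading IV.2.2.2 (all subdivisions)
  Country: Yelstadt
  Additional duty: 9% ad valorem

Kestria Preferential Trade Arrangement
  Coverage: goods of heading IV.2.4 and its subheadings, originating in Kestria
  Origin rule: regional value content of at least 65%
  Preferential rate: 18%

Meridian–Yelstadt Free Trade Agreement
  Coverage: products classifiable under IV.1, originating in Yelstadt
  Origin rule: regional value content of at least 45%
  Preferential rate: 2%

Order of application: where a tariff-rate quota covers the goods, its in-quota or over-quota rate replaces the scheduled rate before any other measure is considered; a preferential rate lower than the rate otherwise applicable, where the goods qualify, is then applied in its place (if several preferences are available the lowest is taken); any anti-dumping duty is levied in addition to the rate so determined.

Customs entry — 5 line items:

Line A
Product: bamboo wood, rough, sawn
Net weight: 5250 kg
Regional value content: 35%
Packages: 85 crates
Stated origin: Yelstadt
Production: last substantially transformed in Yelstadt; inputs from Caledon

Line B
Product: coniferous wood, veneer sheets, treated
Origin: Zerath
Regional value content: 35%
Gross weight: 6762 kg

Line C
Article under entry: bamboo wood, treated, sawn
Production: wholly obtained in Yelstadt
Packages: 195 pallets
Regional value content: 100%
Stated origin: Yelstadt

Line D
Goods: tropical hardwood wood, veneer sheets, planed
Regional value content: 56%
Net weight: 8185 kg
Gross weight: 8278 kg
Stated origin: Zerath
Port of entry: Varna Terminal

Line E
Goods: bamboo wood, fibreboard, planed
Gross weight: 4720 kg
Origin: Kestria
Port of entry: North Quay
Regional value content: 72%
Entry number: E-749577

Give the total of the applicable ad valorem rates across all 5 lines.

Line A: bamboo → IV.1; sawn → IV.1.2; rough → IV.1.2.2. Scheduled 9%. Yelstadt agreement on IV.4.4: IV.1.2.2 not covered; Yelstadt agreement on IV.1: RVC < 45%. → 9%.
Line B: coniferous → IV.3; veneer sheets → IV.3.4; treated → IV.3.4.2. Scheduled 32%. Zerath agreement on IV.1.1.1: IV.3.4.2 not covered. → 32%.
Line C: bamboo → IV.1; sawn → IV.1.2; treated → IV.1.2.3. Scheduled 9%. Yelstadt agreement on IV.4.4: IV.1.2.3 not covered; Yelstadt agreement on IV.1: RVC ≥ 45% → 2% available; preferential 2%. → 2%.
Line D: tropical hardwood → IV.4; veneer sheets → IV.4.2; planed → IV.4.2.2. Scheduled 4%. Zerath agreement on IV.1.1.1: IV.4.2.2 not covered. → 4%.
Line E: bamboo → IV.1; fibreboard → IV.1.3; planed → IV.1.3.2. Scheduled 28%. Kestria agreement on IV.2.4: IV.1.3.2 not covered. → 28%.
Sum: 9% + 32% + 2% + 4% + 28% = 75%.

75%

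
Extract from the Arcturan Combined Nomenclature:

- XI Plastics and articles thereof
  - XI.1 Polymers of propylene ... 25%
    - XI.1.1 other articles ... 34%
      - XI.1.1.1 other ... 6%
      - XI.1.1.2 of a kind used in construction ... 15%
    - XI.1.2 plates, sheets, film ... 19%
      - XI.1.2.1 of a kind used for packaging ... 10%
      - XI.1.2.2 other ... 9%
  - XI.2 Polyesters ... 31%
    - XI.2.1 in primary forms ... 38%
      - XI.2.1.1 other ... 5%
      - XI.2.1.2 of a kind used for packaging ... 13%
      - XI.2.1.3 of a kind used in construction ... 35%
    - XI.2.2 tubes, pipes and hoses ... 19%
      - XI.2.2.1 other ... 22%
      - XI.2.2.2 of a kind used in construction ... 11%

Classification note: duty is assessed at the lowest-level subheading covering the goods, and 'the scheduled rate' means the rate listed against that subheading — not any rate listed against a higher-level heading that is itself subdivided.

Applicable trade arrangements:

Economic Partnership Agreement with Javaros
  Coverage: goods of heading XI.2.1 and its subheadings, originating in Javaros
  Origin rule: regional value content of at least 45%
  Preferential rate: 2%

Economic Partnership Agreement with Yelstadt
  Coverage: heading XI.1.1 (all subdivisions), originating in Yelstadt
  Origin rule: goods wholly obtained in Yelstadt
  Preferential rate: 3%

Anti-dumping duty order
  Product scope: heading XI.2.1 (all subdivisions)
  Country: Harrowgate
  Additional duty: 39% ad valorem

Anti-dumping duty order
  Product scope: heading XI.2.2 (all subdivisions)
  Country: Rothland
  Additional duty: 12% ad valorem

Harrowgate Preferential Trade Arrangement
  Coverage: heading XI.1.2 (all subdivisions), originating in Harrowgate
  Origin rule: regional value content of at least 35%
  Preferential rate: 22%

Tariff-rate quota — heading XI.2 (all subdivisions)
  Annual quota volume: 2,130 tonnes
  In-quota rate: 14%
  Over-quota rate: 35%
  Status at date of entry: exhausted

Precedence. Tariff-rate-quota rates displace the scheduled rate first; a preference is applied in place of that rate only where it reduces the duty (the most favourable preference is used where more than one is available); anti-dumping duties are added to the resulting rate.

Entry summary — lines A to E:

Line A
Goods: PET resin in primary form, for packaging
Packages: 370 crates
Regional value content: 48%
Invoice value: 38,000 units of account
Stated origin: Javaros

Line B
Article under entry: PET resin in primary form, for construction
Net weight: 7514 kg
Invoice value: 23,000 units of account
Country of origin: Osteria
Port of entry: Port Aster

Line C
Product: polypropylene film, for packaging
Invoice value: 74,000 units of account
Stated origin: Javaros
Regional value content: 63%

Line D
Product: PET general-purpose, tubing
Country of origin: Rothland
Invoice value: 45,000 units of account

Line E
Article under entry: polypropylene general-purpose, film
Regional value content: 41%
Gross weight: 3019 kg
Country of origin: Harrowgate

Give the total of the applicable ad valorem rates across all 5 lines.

Line A: PET → XI.2; resin in primary form → XI.2.1; for packaging → XI.2.1.2. Scheduled 13%. quota on XI.2 exhausted → over-quota 35%; Javaros agreement on XI.2.1: RVC ≥ 45% → 2% available; preferential 2%. → 2%.
Line B: PET → XI.2; resin in primary form → XI.2.1; for construction → XI.2.1.3. Scheduled 35%. quota on XI.2 exhausted → over-quota 35%. → 35%.
Line C: polypropylene → XI.1; film → XI.1.2; for packaging → XI.1.2.1. Scheduled 10%. Javaros agreement on XI.2.1: XI.1.2.1 not covered. → 10%.
Line D: PET → XI.2; tubing → XI.2.2; general-purpose → XI.2.2.1. Scheduled 22%. quota on XI.2 exhausted → over-quota 35%; anti-dumping (Rothland, XI.2.2): +12%; total 35% + 12% = 47%. → 47%.
Line E: polypropylene → XI.1; film → XI.1.2; general-purpose → XI.1.2.2. Scheduled 9%. Harrowgate agreement on XI.1.2: RVC ≥ 35% → 22% available; preference 22% not lower than 9% → no reduction. → 9%.
Sum: 2% + 35% + 10% + 47% + 9% = 103%.

103%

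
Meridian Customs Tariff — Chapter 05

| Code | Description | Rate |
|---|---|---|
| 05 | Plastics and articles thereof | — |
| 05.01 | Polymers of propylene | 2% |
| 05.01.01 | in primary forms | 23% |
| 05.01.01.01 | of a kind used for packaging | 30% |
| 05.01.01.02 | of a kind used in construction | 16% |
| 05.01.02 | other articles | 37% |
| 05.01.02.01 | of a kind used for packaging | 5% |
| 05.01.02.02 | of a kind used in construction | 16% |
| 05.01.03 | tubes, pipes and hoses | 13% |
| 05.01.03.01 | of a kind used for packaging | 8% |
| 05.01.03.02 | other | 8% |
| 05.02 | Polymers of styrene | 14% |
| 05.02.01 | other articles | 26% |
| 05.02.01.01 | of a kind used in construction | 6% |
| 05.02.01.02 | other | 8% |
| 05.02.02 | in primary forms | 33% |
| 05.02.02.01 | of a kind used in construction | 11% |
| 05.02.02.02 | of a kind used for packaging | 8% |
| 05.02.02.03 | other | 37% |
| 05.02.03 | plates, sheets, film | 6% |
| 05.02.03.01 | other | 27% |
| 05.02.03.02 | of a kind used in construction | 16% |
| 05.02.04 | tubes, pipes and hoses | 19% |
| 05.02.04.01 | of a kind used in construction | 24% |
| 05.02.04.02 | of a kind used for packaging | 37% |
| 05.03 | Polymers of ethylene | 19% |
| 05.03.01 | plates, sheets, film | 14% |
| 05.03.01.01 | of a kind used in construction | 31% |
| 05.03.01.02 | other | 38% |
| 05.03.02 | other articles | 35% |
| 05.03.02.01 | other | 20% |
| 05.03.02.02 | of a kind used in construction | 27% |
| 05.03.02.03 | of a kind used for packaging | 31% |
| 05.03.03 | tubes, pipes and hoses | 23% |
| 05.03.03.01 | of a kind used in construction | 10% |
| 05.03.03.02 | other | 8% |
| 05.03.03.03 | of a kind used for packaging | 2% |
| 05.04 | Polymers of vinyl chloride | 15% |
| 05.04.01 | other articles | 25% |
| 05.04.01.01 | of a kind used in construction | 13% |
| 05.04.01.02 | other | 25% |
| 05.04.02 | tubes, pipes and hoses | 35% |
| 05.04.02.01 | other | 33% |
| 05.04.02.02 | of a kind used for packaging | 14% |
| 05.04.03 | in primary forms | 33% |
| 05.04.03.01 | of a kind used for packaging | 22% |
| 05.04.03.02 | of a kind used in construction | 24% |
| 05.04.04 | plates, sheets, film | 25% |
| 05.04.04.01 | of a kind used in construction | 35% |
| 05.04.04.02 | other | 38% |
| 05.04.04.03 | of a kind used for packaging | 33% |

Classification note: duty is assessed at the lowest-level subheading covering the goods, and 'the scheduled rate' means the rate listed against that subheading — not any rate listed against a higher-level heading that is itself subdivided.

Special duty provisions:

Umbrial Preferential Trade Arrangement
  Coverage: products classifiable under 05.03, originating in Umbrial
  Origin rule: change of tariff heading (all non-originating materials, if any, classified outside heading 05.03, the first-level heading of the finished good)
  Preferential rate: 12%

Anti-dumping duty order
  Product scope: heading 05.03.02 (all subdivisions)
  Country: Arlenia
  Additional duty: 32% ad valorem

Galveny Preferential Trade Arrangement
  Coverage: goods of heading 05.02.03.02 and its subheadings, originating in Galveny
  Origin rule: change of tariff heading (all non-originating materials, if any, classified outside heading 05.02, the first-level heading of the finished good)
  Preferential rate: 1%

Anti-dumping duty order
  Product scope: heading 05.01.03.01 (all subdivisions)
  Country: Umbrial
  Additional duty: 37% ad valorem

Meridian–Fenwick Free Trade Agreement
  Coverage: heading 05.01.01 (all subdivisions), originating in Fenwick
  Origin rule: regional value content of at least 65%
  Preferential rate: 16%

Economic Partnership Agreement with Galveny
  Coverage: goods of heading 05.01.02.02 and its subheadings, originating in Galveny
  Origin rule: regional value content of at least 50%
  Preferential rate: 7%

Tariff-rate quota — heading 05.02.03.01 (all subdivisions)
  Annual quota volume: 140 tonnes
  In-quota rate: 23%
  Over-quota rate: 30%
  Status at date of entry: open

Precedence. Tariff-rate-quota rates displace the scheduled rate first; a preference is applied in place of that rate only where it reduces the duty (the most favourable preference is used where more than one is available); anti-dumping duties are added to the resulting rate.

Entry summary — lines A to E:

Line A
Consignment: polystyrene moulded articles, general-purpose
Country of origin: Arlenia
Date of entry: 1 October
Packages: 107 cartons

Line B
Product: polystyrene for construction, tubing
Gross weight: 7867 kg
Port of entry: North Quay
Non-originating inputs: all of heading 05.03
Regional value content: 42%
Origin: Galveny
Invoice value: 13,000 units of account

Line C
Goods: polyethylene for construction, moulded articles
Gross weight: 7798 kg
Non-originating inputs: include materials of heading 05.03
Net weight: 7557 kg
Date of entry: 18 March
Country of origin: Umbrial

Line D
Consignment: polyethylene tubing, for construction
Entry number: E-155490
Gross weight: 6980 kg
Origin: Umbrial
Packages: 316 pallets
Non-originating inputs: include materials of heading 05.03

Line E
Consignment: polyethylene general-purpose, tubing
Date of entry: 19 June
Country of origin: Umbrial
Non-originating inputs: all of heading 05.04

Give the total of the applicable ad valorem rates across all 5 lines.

Line A: polystyrene → 05.02; moulded articles → 05.02.01; general-purpose → 05.02.01.02. Scheduled 8%. No special measure applies. → 8%.
Line B: polystyrene → 05.02; tubing → 05.02.04; for construction → 05.02.04.01. Scheduled 24%. Galveny agreement on 05.02.03.02: 05.02.04.01 not covered; Galveny agreement on 05.01.02.02: 05.02.04.01 not covered. → 24%.
Line C: polyethylene → 05.03; moulded articles → 05.03.02; for construction → 05.03.02.02. Scheduled 27%. Umbrial agreement on 05.03: CTH not met. → 27%.
Line D: polyethylene → 05.03; tubing → 05.03.03; for construction → 05.03.03.01. Scheduled 10%. Umbrial agreement on 05.03: CTH not met. → 10%.
Line E: polyethylene → 05.03; tubing → 05.03.03; general-purpose → 05.03.03.02. Scheduled 8%. Umbrial agreement on 05.03: CTH met → 12% available; preference 12% not lower than 8% → no reduction. → 8%.
Sum: 8% + 24% + 27% + 10% + 8% = 77%.

77%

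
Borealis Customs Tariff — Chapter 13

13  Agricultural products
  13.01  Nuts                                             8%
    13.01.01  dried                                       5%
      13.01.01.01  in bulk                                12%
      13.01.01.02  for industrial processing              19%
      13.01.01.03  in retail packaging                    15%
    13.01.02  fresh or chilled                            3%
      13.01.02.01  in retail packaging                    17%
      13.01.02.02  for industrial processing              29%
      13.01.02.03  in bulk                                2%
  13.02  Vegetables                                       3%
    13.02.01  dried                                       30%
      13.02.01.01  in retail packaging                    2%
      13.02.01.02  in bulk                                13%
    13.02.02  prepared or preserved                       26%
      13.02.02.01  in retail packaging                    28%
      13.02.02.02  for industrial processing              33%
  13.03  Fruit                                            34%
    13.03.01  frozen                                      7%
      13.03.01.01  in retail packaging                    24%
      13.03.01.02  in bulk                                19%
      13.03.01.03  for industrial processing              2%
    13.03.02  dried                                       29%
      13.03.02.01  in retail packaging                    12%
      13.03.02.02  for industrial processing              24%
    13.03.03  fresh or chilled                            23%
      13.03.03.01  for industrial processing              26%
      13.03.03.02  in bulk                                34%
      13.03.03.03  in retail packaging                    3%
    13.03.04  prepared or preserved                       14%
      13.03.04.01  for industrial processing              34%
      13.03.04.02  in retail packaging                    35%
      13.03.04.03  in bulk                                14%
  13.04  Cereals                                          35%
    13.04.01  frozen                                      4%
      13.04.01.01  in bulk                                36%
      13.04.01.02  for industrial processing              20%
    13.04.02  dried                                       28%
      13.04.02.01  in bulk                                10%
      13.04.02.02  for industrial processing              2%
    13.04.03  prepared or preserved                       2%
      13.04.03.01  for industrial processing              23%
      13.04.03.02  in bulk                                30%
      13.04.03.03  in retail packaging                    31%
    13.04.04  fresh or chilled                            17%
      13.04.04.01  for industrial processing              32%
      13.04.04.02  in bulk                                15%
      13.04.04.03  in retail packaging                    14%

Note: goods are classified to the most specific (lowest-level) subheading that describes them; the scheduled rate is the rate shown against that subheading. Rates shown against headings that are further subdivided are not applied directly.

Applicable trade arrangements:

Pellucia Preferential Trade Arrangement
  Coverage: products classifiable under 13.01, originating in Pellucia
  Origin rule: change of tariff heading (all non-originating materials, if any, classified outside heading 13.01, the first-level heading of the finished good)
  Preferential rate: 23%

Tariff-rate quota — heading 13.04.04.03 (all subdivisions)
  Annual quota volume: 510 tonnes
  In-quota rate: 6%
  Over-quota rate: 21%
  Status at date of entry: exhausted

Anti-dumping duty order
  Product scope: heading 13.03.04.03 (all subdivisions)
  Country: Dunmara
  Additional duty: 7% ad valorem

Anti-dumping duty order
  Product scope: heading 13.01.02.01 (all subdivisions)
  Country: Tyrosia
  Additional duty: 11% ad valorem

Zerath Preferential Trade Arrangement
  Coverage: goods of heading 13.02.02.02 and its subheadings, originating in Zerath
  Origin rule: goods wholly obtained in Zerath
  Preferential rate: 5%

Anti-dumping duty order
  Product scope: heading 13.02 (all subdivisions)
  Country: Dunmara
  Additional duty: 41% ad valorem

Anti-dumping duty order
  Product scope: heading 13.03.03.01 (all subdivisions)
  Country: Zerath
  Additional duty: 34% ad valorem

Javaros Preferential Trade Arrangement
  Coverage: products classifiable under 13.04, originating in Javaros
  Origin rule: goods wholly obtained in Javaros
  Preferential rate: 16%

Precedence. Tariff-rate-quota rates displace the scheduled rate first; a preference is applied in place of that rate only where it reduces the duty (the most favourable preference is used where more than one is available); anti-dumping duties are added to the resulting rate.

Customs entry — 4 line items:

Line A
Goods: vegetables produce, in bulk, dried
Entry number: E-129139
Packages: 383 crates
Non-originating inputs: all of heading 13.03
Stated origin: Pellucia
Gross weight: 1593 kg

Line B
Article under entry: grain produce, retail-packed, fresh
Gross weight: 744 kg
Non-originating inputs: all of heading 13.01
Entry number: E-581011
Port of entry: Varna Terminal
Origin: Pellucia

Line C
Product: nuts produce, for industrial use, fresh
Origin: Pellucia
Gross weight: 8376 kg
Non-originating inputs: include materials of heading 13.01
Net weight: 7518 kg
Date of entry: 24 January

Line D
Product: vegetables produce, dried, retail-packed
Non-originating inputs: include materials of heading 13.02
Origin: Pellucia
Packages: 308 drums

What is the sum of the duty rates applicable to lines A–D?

65%

Line A: vegetables → 13.02; dried → 13.02.01; in bulk → 13.02.01.02. Scheduled 13%. Pellucia agreement on 13.01: 13.02.01.02 not covered. → 13%.
Line B: grain → 13.04; fresh → 13.04.04; retail-packed → 13.04.04.03. Scheduled 14%. quota on 13.04.04.03 exhausted → over-quota 21%; Pellucia agreement on 13.01: 13.04.04.03 not covered. → 21%.
Line C: nuts → 13.01; fresh → 13.01.02; for industrial use → 13.01.02.02. Scheduled 29%. Pellucia agreement on 13.01: CTH not met. → 29%.
Line D: vegetables → 13.02; dried → 13.02.01; retail-packed → 13.02.01.01. Scheduled 2%. Pellucia agreement on 13.01: 13.02.01.01 not covered. → 2%.
Sum: 13% + 21% + 29% + 2% = 65%.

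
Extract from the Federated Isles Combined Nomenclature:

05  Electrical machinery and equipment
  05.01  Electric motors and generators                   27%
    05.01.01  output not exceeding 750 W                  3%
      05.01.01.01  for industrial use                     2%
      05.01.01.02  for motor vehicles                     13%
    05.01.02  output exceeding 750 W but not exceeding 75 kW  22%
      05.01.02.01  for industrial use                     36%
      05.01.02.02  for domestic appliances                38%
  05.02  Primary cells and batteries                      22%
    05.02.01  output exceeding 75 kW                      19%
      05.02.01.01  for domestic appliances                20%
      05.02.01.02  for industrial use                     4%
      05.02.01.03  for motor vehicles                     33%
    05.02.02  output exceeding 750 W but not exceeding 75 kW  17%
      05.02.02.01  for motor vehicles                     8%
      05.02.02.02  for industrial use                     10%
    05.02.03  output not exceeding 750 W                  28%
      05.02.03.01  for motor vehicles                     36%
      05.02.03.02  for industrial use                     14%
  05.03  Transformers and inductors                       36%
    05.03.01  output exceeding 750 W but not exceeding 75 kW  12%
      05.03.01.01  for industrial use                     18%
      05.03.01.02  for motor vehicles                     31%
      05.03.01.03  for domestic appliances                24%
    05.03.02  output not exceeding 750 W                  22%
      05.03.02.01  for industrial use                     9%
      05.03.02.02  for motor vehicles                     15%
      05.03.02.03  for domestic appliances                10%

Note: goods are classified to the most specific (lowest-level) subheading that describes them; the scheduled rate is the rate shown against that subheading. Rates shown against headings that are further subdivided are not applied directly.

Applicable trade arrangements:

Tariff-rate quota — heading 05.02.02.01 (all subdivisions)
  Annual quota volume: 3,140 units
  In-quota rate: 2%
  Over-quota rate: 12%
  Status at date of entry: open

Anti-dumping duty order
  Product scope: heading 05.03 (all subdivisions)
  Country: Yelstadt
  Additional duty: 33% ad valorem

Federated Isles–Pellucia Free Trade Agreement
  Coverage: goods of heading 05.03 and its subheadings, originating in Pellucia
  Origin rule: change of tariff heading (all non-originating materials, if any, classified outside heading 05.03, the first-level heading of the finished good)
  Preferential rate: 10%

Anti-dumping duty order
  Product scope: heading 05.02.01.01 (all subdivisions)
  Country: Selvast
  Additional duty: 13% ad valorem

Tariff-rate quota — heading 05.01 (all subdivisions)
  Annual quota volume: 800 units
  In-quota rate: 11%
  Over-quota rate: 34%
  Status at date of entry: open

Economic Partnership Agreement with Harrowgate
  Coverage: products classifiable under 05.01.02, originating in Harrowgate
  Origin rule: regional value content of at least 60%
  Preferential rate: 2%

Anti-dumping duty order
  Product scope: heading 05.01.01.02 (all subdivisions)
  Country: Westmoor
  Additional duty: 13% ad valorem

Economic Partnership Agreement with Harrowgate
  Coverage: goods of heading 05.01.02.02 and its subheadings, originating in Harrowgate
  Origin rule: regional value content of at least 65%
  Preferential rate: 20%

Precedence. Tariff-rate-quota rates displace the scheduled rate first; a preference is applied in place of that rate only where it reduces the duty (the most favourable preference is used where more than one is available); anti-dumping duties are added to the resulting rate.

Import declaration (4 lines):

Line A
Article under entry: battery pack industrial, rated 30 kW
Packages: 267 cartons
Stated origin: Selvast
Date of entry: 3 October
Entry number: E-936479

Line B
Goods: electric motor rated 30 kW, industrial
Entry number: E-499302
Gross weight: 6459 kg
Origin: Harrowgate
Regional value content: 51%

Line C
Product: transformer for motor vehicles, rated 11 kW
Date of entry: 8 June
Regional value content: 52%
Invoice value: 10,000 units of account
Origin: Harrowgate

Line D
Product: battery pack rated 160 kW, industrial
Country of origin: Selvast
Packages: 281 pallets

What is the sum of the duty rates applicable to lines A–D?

56%

Line A: battery pack → 05.02; rated 30 kW → 05.02.02; industrial → 05.02.02.02. Scheduled 10%. No special measure applies. → 10%.
Line B: electric motor → 05.01; rated 30 kW → 05.01.02; industrial → 05.01.02.01. Scheduled 36%. quota on 05.01 open → in-quota 11%; Harrowgate agreement on 05.01.02: RVC < 60%; Harrowgate agreement on 05.01.02.02: 05.01.02.01 not covered. → 11%.
Line C: transformer → 05.03; rated 11 kW → 05.03.01; for motor vehicles → 05.03.01.02. Scheduled 31%. Harrowgate agreement on 05.01.02: 05.03.01.02 not covered; Harrowgate agreement on 05.01.02.02: 05.03.01.02 not covered. → 31%.
Line D: battery pack → 05.02; rated 160 kW → 05.02.01; industrial → 05.02.01.02. Scheduled 4%. No special measure applies. → 4%.
Sum: 10% + 11% + 31% + 4% = 56%.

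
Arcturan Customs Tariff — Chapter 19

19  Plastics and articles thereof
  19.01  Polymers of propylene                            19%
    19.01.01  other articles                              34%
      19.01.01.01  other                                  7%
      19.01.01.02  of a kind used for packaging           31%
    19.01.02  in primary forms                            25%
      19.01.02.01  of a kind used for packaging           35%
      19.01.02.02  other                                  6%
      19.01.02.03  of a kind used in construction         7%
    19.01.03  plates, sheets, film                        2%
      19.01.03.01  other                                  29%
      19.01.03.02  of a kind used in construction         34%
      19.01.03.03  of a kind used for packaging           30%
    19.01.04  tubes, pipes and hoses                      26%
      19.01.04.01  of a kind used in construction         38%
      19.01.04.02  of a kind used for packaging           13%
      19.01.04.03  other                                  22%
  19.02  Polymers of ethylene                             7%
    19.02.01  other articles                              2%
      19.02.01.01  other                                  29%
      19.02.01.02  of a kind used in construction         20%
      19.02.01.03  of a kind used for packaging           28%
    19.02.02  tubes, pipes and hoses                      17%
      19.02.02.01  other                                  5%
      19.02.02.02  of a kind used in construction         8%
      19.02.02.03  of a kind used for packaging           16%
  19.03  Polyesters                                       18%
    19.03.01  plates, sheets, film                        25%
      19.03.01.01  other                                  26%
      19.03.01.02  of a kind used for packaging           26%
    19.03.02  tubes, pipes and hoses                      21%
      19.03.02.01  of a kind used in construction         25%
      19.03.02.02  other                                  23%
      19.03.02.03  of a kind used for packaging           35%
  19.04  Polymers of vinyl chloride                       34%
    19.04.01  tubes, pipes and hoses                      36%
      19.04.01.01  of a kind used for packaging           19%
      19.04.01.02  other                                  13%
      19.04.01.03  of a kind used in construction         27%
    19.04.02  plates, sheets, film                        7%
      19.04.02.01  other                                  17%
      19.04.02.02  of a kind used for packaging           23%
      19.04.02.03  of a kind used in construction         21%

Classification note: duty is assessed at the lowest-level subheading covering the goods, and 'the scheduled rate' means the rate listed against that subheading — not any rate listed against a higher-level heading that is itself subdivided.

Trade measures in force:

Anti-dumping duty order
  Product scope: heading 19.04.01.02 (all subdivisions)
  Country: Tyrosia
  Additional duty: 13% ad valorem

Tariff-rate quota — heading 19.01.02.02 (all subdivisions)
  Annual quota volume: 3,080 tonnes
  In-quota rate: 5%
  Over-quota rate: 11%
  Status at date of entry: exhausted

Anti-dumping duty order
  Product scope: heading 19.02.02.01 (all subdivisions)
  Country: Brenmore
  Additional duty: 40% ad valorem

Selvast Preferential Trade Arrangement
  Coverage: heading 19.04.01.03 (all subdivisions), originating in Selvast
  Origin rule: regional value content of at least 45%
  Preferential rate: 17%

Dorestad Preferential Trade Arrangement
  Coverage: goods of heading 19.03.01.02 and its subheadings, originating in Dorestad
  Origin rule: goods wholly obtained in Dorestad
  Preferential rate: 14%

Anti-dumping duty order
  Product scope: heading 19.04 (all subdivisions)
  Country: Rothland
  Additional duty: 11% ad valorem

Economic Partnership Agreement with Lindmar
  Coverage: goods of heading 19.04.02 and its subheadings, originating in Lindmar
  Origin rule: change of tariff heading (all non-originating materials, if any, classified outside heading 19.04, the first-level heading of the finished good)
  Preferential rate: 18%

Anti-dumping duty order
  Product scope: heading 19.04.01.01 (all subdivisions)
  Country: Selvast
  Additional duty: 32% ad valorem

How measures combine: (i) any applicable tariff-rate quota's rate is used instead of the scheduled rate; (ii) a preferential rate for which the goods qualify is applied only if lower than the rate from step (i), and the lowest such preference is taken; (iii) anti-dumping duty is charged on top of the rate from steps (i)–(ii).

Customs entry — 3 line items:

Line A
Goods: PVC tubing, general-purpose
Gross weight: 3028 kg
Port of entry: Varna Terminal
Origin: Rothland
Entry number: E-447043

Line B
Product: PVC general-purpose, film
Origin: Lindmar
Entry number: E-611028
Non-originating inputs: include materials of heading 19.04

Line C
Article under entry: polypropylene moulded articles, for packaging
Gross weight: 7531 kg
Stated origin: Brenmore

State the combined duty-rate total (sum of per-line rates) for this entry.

72%

Line A: PVC → 19.04; tubing → 19.04.01; general-purpose → 19.04.01.02. Scheduled 13%. anti-dumping (Rothland, 19.04): +11%; total 13% + 11% = 24%. → 24%.
Line B: PVC → 19.04; film → 19.04.02; general-purpose → 19.04.02.01. Scheduled 17%. Lindmar agreement on 19.04.02: CTH not met. → 17%.
Line C: polypropylene → 19.01; moulded articles → 19.01.01; for packaging → 19.01.01.02. Scheduled 31%. No special measure applies. → 31%.
Sum: 24% + 17% + 31% = 72%.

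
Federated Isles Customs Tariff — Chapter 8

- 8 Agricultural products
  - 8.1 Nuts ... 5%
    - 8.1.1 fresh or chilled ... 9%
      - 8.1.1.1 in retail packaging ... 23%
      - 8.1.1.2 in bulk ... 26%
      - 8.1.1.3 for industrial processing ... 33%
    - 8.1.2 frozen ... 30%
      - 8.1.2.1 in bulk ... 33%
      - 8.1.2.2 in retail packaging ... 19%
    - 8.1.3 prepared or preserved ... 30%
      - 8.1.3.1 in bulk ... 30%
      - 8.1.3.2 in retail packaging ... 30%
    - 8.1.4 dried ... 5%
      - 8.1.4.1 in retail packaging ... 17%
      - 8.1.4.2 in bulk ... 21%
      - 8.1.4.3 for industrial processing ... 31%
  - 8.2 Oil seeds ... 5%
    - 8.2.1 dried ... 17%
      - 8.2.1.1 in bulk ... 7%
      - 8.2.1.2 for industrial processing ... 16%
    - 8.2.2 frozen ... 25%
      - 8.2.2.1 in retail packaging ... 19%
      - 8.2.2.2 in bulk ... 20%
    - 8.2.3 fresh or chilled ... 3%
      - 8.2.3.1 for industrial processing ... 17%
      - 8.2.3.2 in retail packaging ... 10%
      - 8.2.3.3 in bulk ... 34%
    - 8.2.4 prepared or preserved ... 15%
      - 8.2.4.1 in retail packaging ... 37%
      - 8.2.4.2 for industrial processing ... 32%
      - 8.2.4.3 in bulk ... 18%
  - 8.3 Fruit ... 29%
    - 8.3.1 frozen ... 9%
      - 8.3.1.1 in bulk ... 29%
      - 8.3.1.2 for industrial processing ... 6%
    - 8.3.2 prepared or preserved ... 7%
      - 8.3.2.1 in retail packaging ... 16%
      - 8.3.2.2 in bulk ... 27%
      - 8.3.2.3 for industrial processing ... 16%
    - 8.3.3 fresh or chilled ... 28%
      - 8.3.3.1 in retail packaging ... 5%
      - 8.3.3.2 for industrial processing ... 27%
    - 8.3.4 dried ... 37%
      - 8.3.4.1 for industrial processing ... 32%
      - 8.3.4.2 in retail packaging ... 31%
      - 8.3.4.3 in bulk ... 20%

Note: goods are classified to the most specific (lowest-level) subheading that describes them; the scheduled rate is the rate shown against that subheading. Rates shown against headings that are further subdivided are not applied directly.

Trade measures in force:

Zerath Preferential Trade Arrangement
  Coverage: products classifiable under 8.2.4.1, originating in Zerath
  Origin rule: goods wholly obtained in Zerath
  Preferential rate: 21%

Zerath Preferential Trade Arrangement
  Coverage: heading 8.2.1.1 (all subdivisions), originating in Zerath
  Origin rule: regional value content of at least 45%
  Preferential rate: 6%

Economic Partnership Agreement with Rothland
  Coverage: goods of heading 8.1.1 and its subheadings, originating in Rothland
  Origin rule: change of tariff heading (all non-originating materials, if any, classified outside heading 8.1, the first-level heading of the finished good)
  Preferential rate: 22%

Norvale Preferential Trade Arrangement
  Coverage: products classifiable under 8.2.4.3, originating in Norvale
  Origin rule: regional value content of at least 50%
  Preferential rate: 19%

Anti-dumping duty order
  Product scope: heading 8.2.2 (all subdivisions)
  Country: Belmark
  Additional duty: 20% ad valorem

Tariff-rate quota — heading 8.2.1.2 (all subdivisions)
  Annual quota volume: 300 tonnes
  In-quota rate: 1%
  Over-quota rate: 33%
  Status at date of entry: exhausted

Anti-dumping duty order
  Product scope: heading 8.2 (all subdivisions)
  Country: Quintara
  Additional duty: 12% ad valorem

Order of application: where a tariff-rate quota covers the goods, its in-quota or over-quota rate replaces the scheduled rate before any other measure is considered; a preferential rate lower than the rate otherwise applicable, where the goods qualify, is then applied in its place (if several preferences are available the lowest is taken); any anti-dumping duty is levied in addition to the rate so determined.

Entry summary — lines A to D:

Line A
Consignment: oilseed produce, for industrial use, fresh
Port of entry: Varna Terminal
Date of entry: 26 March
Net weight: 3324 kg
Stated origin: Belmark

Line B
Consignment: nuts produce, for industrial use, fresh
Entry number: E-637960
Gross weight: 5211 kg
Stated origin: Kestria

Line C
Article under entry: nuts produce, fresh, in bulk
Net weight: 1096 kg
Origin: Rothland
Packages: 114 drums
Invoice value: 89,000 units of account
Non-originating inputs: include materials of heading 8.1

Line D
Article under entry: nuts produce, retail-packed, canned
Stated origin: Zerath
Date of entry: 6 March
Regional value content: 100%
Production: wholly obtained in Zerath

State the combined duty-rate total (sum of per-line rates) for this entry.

106%

Line A: oilseed → 8.2; fresh → 8.2.3; for industrial use → 8.2.3.1. Scheduled 17%. No special measure applies. → 17%.
Line B: nuts → 8.1; fresh → 8.1.1; for industrial use → 8.1.1.3. Scheduled 33%. No special measure applies. → 33%.
Line C: nuts → 8.1; fresh → 8.1.1; in bulk → 8.1.1.2. Scheduled 26%. Rothland agreement on 8.1.1: CTH not met. → 26%.
Line D: nuts → 8.1; canned → 8.1.3; retail-packed → 8.1.3.2. Scheduled 30%. Zerath agreement on 8.2.4.1: 8.1.3.2 not covered; Zerath agreement on 8.2.1.1: 8.1.3.2 not covered. → 30%.
Sum: 17% + 33% + 26% + 30% = 106%.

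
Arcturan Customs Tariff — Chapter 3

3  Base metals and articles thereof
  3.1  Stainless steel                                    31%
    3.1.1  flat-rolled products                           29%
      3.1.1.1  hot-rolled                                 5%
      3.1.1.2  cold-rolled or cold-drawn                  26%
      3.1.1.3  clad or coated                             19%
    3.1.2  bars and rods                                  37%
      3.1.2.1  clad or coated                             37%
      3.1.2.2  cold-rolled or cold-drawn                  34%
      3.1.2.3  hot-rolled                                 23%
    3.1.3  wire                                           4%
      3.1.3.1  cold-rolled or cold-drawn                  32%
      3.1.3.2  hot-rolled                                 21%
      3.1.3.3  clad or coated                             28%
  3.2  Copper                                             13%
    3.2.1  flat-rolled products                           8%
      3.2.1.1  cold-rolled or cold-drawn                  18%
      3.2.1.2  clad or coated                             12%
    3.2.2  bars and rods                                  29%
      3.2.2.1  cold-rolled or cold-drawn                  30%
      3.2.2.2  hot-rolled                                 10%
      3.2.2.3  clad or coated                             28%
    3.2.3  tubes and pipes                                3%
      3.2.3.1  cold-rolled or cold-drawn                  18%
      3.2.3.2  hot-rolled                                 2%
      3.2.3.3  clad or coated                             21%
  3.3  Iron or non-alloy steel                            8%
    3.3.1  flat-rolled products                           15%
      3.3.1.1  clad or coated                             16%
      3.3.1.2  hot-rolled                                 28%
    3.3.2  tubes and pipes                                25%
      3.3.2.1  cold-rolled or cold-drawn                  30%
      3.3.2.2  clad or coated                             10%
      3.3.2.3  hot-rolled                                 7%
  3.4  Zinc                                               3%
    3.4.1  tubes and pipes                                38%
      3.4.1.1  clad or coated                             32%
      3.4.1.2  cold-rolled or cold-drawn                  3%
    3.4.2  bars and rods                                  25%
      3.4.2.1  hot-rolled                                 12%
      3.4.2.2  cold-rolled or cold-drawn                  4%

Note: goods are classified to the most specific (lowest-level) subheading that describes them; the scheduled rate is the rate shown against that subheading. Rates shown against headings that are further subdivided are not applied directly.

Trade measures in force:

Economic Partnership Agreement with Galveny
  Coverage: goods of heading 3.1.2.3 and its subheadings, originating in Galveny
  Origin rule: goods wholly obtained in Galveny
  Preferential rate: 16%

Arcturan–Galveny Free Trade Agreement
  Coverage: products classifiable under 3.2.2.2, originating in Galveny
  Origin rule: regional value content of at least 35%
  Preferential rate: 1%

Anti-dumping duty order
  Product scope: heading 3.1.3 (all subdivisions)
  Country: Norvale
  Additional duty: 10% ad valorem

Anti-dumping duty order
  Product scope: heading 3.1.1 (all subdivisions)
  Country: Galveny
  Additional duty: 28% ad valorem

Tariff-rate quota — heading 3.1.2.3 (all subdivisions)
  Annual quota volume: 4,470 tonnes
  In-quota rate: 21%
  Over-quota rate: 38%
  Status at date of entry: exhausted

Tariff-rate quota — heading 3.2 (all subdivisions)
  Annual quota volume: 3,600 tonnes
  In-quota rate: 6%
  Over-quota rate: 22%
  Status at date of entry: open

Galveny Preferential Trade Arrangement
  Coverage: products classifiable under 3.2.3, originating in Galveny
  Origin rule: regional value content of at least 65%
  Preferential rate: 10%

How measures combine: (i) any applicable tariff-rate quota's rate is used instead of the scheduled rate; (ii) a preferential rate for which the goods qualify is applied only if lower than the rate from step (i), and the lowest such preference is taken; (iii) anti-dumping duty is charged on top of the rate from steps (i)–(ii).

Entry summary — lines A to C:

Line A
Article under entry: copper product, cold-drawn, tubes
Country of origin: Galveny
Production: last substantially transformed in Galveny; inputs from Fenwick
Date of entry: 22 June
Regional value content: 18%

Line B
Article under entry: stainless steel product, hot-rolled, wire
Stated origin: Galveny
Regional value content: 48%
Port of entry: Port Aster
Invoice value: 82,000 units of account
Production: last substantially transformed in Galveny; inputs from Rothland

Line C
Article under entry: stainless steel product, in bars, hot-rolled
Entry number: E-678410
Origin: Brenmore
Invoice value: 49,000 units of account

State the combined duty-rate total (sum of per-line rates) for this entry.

65%

Line A: copper → 3.2; tubes → 3.2.3; cold-drawn → 3.2.3.1. Scheduled 18%. quota on 3.2 open → in-quota 6%; Galveny agreement on 3.1.2.3: 3.2.3.1 not covered; Galveny agreement on 3.2.2.2: 3.2.3.1 not covered; Galveny agreement on 3.2.3: RVC < 65%. → 6%.
Line B: stainless steel → 3.1; wire → 3.1.3; hot-rolled → 3.1.3.2. Scheduled 21%. Galveny agreement on 3.1.2.3: 3.1.3.2 not covered; Galveny agreement on 3.2.2.2: 3.1.3.2 not covered; Galveny agreement on 3.2.3: 3.1.3.2 not covered. → 21%.
Line C: stainless steel → 3.1; in bars → 3.1.2; hot-rolled → 3.1.2.3. Scheduled 23%. quota on 3.1.2.3 exhausted → over-quota 38%. → 38%.
Sum: 6% + 21% + 38% = 65%.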